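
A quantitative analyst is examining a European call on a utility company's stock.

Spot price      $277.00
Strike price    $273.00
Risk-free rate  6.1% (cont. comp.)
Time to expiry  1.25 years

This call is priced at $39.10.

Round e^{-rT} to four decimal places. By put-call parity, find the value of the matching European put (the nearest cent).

$15.06

exp(−rT) = exp(−0.061·1.25) = 0.9266
Put-call parity: C − P = S − K·e^(−rT) = 277 − 273·0.9266 = 277 − 252.9618 = 24.0382
P = C − (C − P) = 39.10 − (24.0382) = 15.0618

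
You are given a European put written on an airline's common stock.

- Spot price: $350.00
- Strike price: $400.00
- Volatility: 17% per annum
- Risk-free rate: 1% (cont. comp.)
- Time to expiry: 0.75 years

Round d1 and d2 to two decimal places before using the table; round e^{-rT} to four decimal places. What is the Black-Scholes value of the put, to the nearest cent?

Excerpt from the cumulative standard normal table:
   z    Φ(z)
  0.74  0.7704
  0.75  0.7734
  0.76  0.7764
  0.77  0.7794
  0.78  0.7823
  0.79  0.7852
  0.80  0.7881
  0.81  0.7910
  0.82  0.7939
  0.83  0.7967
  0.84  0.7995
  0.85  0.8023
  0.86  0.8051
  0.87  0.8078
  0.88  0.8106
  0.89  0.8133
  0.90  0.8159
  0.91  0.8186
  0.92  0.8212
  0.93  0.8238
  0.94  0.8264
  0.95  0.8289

σ√T = 0.17 × 0.8660 = 0.1472
d₁ = [ln(350/400) + (0.01 + ½·0.17²)·0.75] / (σ√T) = (-0.1335 + 0.0183) / 0.1472 = -0.7824 which rounds to -0.78
d₂ = -0.7824 − 0.1472 = -0.9297 which rounds to -0.93
e^(−rT) = e^(−0.01·0.75) = 0.9925
N(−d₂) = N(0.93) = 0.8238;  N(−d₁) = N(0.78) = 0.7823
P = 400·0.9925·0.8238 − 350·0.7823 = 327.0486 − 273.8050 = 53.2436

$53.24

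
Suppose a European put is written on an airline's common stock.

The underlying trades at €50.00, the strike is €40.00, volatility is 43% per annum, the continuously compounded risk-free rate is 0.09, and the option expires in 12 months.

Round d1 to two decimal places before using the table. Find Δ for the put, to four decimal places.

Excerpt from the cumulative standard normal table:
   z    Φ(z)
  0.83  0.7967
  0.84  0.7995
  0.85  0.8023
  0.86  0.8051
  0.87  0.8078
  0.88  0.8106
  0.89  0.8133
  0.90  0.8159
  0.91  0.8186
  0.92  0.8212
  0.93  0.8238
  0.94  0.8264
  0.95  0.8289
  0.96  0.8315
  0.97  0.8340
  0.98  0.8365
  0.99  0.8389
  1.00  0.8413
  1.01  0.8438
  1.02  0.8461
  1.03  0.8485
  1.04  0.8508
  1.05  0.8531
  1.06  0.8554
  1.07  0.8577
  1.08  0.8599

-0.1736

σ√T = 0.43·√1 = 0.4300
d₁ = [ln(50/40) + (0.09 + ½·0.43²)·1] / (σ√T) = (0.2231 + 0.1825) / 0.4300 = 0.9432 ⇒ 0.94
N(d₁) = N(0.94) = 0.8264
Δ_put = N(d₁) − 1 = 0.8264 − 1 = -0.1736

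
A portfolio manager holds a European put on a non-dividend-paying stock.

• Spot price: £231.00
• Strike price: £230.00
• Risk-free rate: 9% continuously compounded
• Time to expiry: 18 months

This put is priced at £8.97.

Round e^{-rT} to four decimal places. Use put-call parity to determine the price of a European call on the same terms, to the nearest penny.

e^(−rT) = e^(−0.09·1.5) = 0.8737
Put-call parity: C − P = S − K·e^(−rT) = 231 − 230·0.8737 = 231 − 200.9510 = 30.0490
C = P + (C − P) = 8.97 + (30.0490) = 39.0190

£39.02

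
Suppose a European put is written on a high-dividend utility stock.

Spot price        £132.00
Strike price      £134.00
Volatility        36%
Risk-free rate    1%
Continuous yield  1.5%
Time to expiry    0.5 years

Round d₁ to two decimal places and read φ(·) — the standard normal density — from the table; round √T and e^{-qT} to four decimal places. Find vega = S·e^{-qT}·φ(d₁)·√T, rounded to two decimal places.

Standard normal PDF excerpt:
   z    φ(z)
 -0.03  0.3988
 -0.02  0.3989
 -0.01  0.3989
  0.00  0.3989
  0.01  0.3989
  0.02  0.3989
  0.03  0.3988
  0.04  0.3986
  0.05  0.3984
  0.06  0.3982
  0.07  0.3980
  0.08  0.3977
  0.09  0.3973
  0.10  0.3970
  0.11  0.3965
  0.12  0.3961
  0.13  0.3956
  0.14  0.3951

36.89

σ√T = 0.36 × 0.7071 = 0.2546
d₁ = [ln(132/134) + (0.01 − 0.015 + ½·0.36²)·0.5] / (σ√T) = (-0.0150 + 0.0299) / 0.2546 = 0.0584 → 0.06
√T = √0.5 = 0.7071
φ(d₁) = φ(0.06) = 0.3982
exp(−qT) = exp(−0.015·0.5) = 0.9925
vega = S·exp(−qT)·φ(d₁)·√T = 132·0.9925·0.3982·0.7071 = 36.8881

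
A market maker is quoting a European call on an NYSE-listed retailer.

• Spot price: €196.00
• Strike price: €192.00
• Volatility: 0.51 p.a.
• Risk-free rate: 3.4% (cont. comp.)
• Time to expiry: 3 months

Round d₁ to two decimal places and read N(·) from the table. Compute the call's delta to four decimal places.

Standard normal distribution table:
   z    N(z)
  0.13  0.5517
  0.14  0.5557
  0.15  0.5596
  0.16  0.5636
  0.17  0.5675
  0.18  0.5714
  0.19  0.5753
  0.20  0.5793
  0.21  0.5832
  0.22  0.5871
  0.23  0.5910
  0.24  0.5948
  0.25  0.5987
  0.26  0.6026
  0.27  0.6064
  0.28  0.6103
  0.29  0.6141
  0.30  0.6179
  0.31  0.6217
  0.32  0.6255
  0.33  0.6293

T = 0.25;  σ√T = 0.2550
d₁ = [ln(196/192) + (0.034 + 0.51²/2)·0.25] / 0.2550 = [0.0206 + 0.0410] / 0.2550 = 0.2417 which rounds to 0.24
N(d₁) = N(0.24) = 0.5948
Δ_call = N(d₁) = 0.5948

0.5948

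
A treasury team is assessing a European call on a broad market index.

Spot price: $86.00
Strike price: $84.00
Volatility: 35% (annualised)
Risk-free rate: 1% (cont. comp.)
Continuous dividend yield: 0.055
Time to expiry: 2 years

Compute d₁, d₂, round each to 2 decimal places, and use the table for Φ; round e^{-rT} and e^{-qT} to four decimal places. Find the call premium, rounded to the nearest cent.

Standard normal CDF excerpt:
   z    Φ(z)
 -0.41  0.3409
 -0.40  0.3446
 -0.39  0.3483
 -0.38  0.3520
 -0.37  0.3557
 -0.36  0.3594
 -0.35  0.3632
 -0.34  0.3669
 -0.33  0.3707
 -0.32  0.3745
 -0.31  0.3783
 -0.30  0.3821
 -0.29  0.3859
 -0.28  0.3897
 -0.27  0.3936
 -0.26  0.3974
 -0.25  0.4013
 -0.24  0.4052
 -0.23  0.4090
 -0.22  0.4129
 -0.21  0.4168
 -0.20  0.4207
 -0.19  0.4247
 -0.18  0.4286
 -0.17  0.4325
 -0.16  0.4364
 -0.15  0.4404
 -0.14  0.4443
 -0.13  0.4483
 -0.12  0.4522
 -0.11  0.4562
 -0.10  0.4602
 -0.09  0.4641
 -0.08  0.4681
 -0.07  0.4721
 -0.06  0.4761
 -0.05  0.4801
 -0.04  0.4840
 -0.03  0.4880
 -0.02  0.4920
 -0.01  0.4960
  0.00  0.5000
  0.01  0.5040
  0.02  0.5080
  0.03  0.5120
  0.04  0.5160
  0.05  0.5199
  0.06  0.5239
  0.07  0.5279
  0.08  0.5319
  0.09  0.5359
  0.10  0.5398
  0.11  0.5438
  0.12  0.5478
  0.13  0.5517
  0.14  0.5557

T = 2;  σ√T = 0.4950
ln(S/K) + (r − q + σ²/2)T = ln(86/84) + (0.01 − 0.055 + 0.35²/2)·2 = 0.0235 + 0.0325 = 0.0560
d₁ = 0.0560 / 0.4950 = 0.1132 which rounds to 0.11
d₂ = d₁ − σ√T = 0.1132 − 0.4950 = -0.3818 which rounds to -0.38
e^(−qT) = e^(−0.055·2) = 0.8958;  e^(−rT) = e^(−0.01·2) = 0.9802
N(d₁) = N(0.11) = 0.5438;  N(d₂) = N(-0.38) = 0.3520
C = 86·0.8958·0.5438 − 84·0.9802·0.3520 = 41.8937 − 28.9826 = 12.9111

$12.91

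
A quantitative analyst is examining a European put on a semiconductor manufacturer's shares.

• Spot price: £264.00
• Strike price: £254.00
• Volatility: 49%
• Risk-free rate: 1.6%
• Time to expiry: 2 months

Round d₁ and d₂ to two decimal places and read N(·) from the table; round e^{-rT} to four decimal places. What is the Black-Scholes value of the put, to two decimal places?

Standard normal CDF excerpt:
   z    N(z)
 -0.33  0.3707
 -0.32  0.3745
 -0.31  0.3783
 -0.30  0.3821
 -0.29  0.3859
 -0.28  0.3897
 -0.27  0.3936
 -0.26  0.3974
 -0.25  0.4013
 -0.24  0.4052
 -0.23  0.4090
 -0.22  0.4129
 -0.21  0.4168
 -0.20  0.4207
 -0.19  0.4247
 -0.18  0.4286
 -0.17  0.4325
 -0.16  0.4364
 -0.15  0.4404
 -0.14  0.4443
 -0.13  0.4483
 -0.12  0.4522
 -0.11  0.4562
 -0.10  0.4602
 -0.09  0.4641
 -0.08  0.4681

T = 0.1667;  σ√T = 0.2000
d₁ = [ln(264/254) + (0.016 + 0.49²/2)·0.1667] / 0.2000 = [0.0386 + 0.0227] / 0.2000 = 0.3064 ≈ 0.31
d₂ = d₁ − σ√T = 0.3064 − 0.2000 = 0.1063 ≈ 0.11
exp(−rT) = exp(−0.016·0.1667) = 0.9973
N(−d₂) = N(-0.11) = 0.4562;  N(−d₁) = N(-0.31) = 0.3783
P = 254·0.9973·0.4562 − 264·0.3783 = 115.5619 − 99.8712 = 15.6907

£15.69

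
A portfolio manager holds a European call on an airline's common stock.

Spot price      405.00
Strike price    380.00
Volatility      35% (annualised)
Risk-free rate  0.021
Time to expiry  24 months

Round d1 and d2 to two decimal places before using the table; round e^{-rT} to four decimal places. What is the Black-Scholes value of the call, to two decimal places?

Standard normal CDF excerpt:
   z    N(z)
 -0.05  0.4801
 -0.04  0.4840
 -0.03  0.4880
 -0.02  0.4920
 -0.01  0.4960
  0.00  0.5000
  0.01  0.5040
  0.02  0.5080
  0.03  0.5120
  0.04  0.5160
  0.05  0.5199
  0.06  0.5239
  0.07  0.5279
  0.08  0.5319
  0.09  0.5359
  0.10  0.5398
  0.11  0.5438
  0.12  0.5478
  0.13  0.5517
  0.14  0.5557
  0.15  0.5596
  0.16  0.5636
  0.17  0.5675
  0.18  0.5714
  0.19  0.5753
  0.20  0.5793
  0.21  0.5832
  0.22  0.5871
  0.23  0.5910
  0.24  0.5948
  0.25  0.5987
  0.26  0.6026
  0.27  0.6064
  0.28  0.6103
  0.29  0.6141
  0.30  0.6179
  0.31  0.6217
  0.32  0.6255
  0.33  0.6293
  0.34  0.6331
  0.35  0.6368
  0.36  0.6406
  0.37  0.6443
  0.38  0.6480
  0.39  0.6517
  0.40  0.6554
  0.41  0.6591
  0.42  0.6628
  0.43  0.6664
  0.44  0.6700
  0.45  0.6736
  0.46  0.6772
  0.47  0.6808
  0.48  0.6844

σ√T = 0.35 × 1.4142 = 0.4950
ln(S/K) + (r + σ²/2)T = ln(405/380) + (0.021 + 0.35²/2)·2 = 0.0637 + 0.1645 = 0.2282
d₁ = 0.2282 / 0.4950 = 0.4611 ⇒ 0.46
d₂ = d₁ − σ√T = 0.4611 − 0.4950 = -0.0339 ⇒ -0.03
exp(−rT) = exp(−0.021·2) = 0.9589
N(d₁) = N(0.46) = 0.6772;  N(d₂) = N(-0.03) = 0.4880
C = 405·0.6772 − 380·0.9589·0.4880 = 274.2660 − 177.8184 = 96.4476

96.45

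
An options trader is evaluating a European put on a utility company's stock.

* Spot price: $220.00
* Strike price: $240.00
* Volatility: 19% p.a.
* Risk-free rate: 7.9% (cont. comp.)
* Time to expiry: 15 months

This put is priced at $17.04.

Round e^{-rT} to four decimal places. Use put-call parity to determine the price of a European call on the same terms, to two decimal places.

e^(−rT) = e^(−0.079·1.25) = 0.9060
Put-call parity: C − P = S − K·e^(−rT) = 220 − 240·0.9060 = 220 − 217.4400 = 2.5600
C = P + (C − P) = 17.04 + (2.5600) = 19.6000

$19.60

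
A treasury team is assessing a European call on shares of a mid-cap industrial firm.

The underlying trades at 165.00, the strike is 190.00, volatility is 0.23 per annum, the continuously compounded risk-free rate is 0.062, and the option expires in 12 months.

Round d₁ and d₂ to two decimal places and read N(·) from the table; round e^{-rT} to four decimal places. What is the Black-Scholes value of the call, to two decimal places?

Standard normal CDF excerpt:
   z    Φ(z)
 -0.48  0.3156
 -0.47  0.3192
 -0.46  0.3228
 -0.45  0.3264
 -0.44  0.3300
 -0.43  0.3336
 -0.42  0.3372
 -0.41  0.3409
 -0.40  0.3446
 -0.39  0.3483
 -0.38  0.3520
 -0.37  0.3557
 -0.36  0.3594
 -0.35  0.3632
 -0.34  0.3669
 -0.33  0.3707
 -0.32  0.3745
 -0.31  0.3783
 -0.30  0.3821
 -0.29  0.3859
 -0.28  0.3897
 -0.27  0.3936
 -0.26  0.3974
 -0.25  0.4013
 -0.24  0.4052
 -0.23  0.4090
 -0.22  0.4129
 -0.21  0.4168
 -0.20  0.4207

T = 1;  σ√T = 0.2300
d₁ = [ln(165/190) + (0.062 + 0.23²/2)·1] / 0.2300 = [-0.1411 + 0.0885] / 0.2300 = -0.2288 ≈ -0.23
d₂ = d₁ − σ√T = -0.2288 − 0.2300 = -0.4588 ≈ -0.46
exp(−rT) = exp(−0.062·1) = 0.9399
C = 165·N(-0.23) − 190·0.9399·N(-0.46) = 165·0.4090 − 190·0.9399·0.3228 = 67.4850 − 57.6459 = 9.8391

9.84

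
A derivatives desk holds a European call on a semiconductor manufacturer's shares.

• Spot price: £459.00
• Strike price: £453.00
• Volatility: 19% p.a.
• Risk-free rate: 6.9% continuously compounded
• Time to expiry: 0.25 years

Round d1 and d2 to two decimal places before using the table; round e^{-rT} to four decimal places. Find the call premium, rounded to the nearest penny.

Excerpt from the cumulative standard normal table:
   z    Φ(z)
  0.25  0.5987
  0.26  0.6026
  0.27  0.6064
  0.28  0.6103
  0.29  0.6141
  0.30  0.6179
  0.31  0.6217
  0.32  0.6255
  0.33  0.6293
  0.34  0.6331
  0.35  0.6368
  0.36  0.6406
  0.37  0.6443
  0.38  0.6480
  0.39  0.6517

σ√T = 0.19·√0.25 = 0.0950
ln(S/K) + (r + σ²/2)T = ln(459/453) + (0.069 + 0.19²/2)·0.25 = 0.0132 + 0.0218 = 0.0349
d₁ = 0.0349 / 0.0950 = 0.3676 → 0.37
d₂ = d₁ − σ√T = 0.3676 − 0.0950 = 0.2726 → 0.27
e^(−rT) = e^(−0.069·0.25) = 0.9829
N(d₁) = N(0.37) = 0.6443;  N(d₂) = N(0.27) = 0.6064
C = 459·0.6443 − 453·0.9829·0.6064 = 295.7337 − 270.0018 = 25.7319

£25.73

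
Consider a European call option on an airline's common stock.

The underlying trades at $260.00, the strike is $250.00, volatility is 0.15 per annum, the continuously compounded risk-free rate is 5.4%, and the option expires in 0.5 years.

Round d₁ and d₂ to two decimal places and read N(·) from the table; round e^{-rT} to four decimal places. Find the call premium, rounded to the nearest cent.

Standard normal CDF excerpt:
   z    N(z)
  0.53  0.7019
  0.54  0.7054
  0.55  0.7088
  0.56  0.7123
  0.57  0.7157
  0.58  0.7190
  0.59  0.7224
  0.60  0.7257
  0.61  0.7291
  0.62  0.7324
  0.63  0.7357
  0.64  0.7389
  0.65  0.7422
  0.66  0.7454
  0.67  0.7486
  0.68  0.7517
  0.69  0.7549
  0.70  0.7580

σ√T = 0.15 × 0.7071 = 0.1061
d₁ = [ln(260/250) + (0.054 + 0.15²/2)·0.5] / 0.1061 = [0.0392 + 0.0326] / 0.1061 = 0.6774 ≈ 0.68
d₂ = d₁ − σ√T = 0.6774 − 0.1061 = 0.5713 ≈ 0.57
e^(−rT) = e^(−0.054·0.5) = 0.9734
N(d₁) = N(0.68) = 0.7517;  N(d₂) = N(0.57) = 0.7157
C = 260·0.7517 − 250·0.9734·0.7157 = 195.4420 − 174.1656 = 21.2764

$21.28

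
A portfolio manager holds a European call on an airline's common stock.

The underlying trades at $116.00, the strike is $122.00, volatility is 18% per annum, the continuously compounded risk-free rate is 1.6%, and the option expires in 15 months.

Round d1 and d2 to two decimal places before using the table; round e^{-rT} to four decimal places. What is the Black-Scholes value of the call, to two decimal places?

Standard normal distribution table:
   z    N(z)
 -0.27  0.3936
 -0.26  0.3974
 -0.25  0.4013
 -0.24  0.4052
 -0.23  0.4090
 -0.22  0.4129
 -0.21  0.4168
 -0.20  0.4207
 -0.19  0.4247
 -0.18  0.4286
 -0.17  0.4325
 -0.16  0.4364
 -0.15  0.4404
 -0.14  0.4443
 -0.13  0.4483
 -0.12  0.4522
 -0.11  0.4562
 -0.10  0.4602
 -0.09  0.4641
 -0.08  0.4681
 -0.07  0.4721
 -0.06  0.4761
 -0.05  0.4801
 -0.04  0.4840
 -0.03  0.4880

T = 1.25;  σ√T = 0.2012
ln(S/K) + (r + σ²/2)T = ln(116/122) + (0.016 + 0.18²/2)·1.25 = -0.0504 + 0.0403 = -0.0102
d₁ = -0.0102 / 0.2012 = -0.0506 which rounds to -0.05
d₂ = d₁ − σ√T = -0.0506 − 0.2012 = -0.2518 which rounds to -0.25
exp(−rT) = exp(−0.016·1.25) = 0.9802
N(d₁) = N(-0.05) = 0.4801;  N(d₂) = N(-0.25) = 0.4013
C = 116·0.4801 − 122·0.9802·0.4013 = 55.6916 − 47.9892 = 7.7024

$7.70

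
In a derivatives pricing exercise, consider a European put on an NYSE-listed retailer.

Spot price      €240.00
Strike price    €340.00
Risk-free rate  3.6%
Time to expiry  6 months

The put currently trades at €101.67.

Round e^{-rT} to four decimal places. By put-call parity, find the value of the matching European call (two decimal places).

€7.72

e^(−rT) = e^(−0.036·0.5) = 0.9822
Put-call parity: C − P = S − K·e^(−rT) = 240 − 340·0.9822 = 240 − 333.9480 = -93.9480
C = P + (C − P) = 101.67 + (-93.9480) = 7.7220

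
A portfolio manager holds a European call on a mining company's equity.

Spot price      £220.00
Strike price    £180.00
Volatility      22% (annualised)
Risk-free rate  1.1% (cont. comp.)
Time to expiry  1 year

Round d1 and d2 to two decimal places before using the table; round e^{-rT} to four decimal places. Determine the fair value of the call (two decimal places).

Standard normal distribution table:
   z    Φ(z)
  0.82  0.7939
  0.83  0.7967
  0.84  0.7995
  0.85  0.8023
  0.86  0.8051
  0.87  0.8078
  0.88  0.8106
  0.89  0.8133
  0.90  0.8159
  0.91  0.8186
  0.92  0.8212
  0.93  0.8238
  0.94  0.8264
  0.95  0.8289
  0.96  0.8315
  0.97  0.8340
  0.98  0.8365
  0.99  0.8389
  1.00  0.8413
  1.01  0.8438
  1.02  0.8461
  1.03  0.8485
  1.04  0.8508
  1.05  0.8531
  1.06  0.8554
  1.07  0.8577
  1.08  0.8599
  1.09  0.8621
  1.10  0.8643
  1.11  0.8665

σ√T = 0.22 × 1.0000 = 0.2200
d₁ = [ln(220/180) + (0.011 + ½·0.22²)·1] / (σ√T) = (0.2007 + 0.0352) / 0.2200 = 1.0721 ≈ 1.07
d₂ = 1.0721 − 0.2200 = 0.8521 ≈ 0.85
e^(−rT) = e^(−0.011·1) = 0.9891
C = 220·N(1.07) − 180·0.9891·N(0.85) = 220·0.8577 − 180·0.9891·0.8023 = 188.6940 − 142.8399 = 45.8541

£45.85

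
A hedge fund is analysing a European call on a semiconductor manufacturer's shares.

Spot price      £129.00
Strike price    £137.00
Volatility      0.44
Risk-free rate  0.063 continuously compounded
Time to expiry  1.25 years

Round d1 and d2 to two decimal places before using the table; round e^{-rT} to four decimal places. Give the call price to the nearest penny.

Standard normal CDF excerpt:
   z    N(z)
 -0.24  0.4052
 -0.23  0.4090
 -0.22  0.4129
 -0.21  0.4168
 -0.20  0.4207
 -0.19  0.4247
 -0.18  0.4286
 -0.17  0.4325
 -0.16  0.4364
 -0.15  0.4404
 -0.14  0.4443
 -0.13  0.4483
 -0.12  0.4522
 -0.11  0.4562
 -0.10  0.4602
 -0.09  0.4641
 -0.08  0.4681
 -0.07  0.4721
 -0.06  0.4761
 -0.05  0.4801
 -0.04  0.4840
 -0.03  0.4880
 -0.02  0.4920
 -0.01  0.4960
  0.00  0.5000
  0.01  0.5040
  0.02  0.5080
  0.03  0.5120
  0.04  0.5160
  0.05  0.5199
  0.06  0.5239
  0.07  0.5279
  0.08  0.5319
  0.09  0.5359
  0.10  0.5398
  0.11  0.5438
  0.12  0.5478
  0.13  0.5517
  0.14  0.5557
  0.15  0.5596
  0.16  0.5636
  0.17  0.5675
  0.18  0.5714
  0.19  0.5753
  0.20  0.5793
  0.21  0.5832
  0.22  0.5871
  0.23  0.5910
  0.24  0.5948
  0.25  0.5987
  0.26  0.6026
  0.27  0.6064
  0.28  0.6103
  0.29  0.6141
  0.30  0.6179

£25.95

σ√T = 0.44·√1.25 = 0.4919
d₁ = [ln(129/137) + (0.063 + ½·0.44²)·1.25] / (σ√T) = (-0.0602 + 0.1997) / 0.4919 = 0.2837 → 0.28
d₂ = 0.2837 − 0.4919 = -0.2082 → -0.21
e^(−rT) = e^(−0.063·1.25) = 0.9243
N(d₁) = N(0.28) = 0.6103;  N(d₂) = N(-0.21) = 0.4168
C = 129·0.6103 − 137·0.9243·0.4168 = 78.7287 − 52.7790 = 25.9497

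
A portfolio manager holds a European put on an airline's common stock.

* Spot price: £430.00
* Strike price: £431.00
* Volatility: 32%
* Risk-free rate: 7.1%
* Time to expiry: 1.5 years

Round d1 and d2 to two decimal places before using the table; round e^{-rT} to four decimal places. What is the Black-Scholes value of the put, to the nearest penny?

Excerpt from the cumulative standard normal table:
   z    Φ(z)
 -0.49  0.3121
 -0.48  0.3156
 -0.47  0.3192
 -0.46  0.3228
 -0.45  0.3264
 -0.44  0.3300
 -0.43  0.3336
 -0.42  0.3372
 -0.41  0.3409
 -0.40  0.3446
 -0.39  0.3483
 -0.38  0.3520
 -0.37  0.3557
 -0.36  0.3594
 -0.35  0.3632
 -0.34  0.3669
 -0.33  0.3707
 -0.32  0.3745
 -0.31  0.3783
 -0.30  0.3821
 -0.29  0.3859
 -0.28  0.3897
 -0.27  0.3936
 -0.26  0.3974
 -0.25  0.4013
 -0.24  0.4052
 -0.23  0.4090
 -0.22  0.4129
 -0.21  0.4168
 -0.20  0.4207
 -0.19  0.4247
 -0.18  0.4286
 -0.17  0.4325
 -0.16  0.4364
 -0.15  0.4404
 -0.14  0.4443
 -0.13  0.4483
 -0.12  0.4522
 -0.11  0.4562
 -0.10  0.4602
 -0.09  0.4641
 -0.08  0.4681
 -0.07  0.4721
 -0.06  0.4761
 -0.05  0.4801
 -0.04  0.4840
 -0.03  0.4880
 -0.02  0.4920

£44.12

σ√T = 0.32 × 1.2247 = 0.3919
d₁ = [ln(430/431) + (0.071 + 0.32²/2)·1.5] / 0.3919 = [-0.0023 + 0.1833] / 0.3919 = 0.4618 ⇒ 0.46
d₂ = d₁ − σ√T = 0.4618 − 0.3919 = 0.0699 ⇒ 0.07
exp(−rT) = exp(−0.071·1.5) = 0.8990
N(−d₂) = N(-0.07) = 0.4721;  N(−d₁) = N(-0.46) = 0.3228
P = 431·0.8990·0.4721 − 430·0.3228 = 182.9241 − 138.8040 = 44.1201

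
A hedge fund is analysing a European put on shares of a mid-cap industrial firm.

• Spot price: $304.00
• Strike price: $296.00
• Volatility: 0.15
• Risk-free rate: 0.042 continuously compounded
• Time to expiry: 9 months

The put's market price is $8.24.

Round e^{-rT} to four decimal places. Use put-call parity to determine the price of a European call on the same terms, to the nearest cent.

exp(−rT) = exp(−0.042·0.75) = 0.9690
Put-call parity: C − P = S − K·e^(−rT) = 304 − 296·0.9690 = 304 − 286.8240 = 17.1760
C = P + (C − P) = 8.24 + (17.1760) = 25.4160

$25.42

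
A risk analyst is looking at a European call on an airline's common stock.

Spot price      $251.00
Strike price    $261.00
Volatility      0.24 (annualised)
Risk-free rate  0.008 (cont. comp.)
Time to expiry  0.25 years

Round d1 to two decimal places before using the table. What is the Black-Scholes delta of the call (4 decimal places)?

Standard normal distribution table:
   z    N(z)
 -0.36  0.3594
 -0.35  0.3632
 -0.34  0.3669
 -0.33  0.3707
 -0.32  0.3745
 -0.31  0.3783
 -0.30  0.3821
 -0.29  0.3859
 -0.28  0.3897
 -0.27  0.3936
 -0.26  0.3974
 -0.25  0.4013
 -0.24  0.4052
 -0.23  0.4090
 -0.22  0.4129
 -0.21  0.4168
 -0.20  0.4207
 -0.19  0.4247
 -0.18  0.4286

0.4013

σ√T = 0.24·√0.25 = 0.1200
d₁ = [ln(251/261) + (0.008 + ½·0.24²)·0.25] / (σ√T) = (-0.0391 + 0.0092) / 0.1200 = -0.2489 → -0.25
N(d₁) = N(-0.25) = 0.4013
Δ_call = N(d₁) = 0.4013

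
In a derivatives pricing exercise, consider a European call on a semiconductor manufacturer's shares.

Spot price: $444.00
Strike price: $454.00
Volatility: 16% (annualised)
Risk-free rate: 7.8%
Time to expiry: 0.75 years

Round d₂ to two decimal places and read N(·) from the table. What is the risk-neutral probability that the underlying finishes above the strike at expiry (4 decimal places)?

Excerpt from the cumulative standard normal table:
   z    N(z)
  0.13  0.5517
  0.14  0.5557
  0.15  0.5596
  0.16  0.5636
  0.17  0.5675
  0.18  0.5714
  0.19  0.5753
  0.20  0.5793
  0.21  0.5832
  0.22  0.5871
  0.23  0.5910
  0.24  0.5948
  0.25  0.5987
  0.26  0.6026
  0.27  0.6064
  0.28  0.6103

σ√T = 0.16 × 0.8660 = 0.1386
d₁ = [ln(444/454) + (0.078 + 0.16²/2)·0.75] / 0.1386 = [-0.0223 + 0.0681] / 0.1386 = 0.3307 → 0.33
d₂ = d₁ − σ√T = 0.3307 − 0.1386 = 0.1922 → 0.19
Pr(exercise) under Q = N(d₂) = 0.5753

0.5753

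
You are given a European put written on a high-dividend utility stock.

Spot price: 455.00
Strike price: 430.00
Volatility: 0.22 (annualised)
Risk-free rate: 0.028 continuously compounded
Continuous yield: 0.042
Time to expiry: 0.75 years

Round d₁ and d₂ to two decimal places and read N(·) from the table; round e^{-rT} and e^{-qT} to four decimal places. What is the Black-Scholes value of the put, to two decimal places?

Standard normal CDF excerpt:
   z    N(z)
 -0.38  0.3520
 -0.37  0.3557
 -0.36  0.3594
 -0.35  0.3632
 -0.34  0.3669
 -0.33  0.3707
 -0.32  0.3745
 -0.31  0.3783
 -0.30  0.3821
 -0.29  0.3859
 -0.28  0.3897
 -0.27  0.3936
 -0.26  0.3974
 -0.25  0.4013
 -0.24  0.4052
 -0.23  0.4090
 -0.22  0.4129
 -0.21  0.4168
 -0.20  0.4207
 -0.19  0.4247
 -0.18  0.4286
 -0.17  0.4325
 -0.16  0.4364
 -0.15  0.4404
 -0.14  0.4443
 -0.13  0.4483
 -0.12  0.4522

23.67

T = 0.75;  σ√T = 0.1905
ln(S/K) + (r − q + σ²/2)T = ln(455/430) + (0.028 − 0.042 + 0.22²/2)·0.75 = 0.0565 + 0.0076 = 0.0642
d₁ = 0.0642 / 0.1905 = 0.3368 which rounds to 0.34
d₂ = d₁ − σ√T = 0.3368 − 0.1905 = 0.1462 which rounds to 0.15
exp(−qT) = exp(−0.042·0.75) = 0.9690;  exp(−rT) = exp(−0.028·0.75) = 0.9792
N(−d₂) = N(-0.15) = 0.4404;  N(−d₁) = N(-0.34) = 0.3669
P = 430·0.9792·0.4404 − 455·0.9690·0.3669 = 185.4331 − 161.7644 = 23.6687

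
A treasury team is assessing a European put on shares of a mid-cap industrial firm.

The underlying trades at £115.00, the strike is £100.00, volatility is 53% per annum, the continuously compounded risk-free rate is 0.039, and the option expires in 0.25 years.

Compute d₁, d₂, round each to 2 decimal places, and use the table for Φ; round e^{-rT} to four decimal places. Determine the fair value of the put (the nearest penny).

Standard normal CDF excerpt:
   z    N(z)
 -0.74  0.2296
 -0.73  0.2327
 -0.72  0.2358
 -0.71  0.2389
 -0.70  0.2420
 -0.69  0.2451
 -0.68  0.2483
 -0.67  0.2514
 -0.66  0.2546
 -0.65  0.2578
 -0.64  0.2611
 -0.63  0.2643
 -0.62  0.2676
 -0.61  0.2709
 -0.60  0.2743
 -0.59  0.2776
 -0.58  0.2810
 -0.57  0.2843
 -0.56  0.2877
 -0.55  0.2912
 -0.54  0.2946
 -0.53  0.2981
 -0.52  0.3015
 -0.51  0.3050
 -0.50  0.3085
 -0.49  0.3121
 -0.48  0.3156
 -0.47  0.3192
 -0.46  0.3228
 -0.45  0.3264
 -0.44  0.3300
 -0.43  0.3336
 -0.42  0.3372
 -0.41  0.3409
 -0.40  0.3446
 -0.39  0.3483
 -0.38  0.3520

σ√T = 0.53·√0.25 = 0.2650
d₁ = [ln(115/100) + (0.039 + 0.53²/2)·0.25] / 0.2650 = [0.1398 + 0.0449] / 0.2650 = 0.6967 ≈ 0.70
d₂ = d₁ − σ√T = 0.6967 − 0.2650 = 0.4317 ≈ 0.43
exp(−rT) = exp(−0.039·0.25) = 0.9903
N(−d₂) = N(-0.43) = 0.3336;  N(−d₁) = N(-0.70) = 0.2420
P = 100·0.9903·0.3336 − 115·0.2420 = 33.0364 − 27.8300 = 5.2064

£5.21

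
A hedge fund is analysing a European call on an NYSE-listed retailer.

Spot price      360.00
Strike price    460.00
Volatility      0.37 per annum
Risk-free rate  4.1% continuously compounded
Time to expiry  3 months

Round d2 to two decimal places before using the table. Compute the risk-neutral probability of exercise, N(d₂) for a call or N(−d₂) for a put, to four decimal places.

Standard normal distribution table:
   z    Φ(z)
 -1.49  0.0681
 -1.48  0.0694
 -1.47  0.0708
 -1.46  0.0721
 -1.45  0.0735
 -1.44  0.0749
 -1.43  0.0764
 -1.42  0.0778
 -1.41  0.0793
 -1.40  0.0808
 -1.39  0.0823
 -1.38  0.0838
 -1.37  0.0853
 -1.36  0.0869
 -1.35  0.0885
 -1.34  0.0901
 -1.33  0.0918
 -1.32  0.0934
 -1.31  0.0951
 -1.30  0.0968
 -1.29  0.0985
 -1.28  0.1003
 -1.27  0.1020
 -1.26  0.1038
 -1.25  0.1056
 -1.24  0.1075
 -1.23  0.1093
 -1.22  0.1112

0.0869

σ√T = 0.37·√0.25 = 0.1850
d₁ = [ln(360/460) + (0.041 + 0.37²/2)·0.25] / 0.1850 = [-0.2451 + 0.0274] / 0.1850 = -1.1771 → -1.18
d₂ = d₁ − σ√T = -1.1771 − 0.1850 = -1.3621 → -1.36
Pr(exercise) under Q = N(d₂) = 0.0869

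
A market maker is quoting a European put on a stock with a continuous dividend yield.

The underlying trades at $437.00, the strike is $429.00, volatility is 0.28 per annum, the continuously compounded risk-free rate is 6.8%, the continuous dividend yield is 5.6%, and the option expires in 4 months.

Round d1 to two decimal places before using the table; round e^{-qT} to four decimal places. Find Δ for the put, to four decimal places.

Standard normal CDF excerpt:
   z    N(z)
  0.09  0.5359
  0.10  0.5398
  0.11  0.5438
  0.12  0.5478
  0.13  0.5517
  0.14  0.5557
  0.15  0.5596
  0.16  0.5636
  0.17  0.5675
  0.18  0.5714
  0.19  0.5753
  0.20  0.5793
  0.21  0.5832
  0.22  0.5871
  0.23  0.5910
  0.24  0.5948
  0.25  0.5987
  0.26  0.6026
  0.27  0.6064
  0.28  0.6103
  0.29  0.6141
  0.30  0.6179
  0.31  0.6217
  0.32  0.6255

σ√T = 0.28 × 0.5774 = 0.1617
d₁ = [ln(437/429) + (0.068 − 0.056 + 0.28²/2)·0.3333] / 0.1617 = [0.0185 + 0.0171] / 0.1617 = 0.2199 ⇒ 0.22
N(d₁) = N(0.22) = 0.5871
Δ_put = e^(−qT)·(N(d₁) − 1) = 0.9815·(0.5871 − 1) = -0.4053

-0.4053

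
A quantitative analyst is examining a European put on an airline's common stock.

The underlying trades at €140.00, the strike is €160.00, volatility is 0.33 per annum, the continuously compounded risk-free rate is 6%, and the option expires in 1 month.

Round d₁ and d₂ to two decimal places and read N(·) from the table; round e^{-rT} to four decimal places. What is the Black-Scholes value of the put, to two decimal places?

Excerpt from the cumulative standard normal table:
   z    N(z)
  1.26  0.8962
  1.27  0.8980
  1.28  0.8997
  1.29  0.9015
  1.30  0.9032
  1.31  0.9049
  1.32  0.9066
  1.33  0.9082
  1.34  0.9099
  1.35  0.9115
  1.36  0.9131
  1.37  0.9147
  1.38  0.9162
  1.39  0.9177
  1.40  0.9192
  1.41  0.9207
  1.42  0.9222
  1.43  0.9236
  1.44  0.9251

T = 0.08333;  σ√T = 0.0953
d₁ = [ln(140/160) + (0.06 + ½·0.33²)·0.08333] / (σ√T) = (-0.1335 + 0.0095) / 0.0953 = -1.3016 which rounds to -1.30
d₂ = -1.3016 − 0.0953 = -1.3969 which rounds to -1.40
exp(−rT) = exp(−0.06·0.08333) = 0.9950
P = 160·0.9950·N(1.40) − 140·N(1.30) = 160·0.9950·0.9192 − 140·0.9032 = 146.3366 − 126.4480 = 19.8886

€19.89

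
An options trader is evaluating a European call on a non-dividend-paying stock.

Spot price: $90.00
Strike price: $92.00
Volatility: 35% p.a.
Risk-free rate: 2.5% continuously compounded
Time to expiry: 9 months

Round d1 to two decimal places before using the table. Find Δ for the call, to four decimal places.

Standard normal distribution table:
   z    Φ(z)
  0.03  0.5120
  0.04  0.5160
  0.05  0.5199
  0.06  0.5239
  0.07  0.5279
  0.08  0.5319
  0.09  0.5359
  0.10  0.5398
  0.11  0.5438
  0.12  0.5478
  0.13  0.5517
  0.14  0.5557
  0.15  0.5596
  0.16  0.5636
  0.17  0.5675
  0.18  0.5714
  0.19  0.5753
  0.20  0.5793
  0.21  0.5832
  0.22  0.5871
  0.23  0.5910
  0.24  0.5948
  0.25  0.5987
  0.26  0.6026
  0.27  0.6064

σ√T = 0.35 × 0.8660 = 0.3031
d₁ = [ln(90/92) + (0.025 + ½·0.35²)·0.75] / (σ√T) = (-0.0220 + 0.0647) / 0.3031 = 0.1409 → 0.14
N(d₁) = N(0.14) = 0.5557
Δ_call = N(d₁) = 0.5557

0.5557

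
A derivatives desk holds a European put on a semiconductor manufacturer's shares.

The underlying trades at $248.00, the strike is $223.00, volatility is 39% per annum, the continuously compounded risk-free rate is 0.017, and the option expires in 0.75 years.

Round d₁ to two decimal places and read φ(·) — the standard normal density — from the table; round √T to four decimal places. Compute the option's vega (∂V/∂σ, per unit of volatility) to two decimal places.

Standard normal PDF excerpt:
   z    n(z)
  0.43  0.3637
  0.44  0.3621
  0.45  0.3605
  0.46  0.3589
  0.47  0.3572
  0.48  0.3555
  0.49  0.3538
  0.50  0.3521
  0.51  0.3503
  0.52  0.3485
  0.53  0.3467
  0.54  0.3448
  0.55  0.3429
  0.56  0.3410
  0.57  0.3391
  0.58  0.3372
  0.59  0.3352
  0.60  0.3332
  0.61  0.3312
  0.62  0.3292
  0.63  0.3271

σ√T = 0.39·√0.75 = 0.3377
d₁ = [ln(248/223) + (0.017 + 0.39²/2)·0.75] / 0.3377 = [0.1063 + 0.0698] / 0.3377 = 0.5212 which rounds to 0.52
√T = √0.75 = 0.8660
φ(d₁) = φ(0.52) = 0.3485
vega = S·φ(d₁)·√T = 248·0.3485·0.8660 = 74.8466

74.85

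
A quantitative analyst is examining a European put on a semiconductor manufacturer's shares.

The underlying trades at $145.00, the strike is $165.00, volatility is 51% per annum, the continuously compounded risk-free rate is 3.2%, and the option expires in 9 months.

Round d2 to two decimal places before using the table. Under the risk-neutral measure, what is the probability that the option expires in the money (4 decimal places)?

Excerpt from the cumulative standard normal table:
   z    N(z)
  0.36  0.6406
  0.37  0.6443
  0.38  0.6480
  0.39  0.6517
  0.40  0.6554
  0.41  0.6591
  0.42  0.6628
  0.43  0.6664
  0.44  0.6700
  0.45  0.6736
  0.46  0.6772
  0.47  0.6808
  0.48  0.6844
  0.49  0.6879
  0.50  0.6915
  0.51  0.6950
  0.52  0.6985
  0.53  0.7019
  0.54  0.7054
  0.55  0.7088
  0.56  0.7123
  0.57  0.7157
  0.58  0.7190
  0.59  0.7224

σ√T = 0.51·√0.75 = 0.4417
d₁ = [ln(145/165) + (0.032 + 0.51²/2)·0.75] / 0.4417 = [-0.1292 + 0.1215] / 0.4417 = -0.0174 which rounds to -0.02
d₂ = d₁ − σ√T = -0.0174 − 0.4417 = -0.4590 which rounds to -0.46
Risk-neutral Pr[S_T < K] = N(−d₂) = N(0.46) = 0.6772

0.6772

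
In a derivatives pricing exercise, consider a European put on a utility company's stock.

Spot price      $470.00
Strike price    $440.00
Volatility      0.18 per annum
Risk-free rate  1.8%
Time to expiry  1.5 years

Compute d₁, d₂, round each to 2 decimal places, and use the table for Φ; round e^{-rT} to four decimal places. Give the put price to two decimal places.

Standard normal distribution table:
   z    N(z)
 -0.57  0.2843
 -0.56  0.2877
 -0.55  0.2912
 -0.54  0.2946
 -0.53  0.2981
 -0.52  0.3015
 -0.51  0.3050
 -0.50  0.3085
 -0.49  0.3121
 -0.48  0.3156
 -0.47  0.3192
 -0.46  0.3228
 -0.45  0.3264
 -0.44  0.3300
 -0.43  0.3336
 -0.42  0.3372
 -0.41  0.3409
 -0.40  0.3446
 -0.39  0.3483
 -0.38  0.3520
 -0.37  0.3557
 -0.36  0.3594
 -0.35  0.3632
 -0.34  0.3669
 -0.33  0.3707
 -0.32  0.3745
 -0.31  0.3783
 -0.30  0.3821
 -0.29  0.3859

$21.92

T = 1.5;  σ√T = 0.2205
d₁ = [ln(470/440) + (0.018 + ½·0.18²)·1.5] / (σ√T) = (0.0660 + 0.0513) / 0.2205 = 0.5319 ⇒ 0.53
d₂ = 0.5319 − 0.2205 = 0.3114 ⇒ 0.31
e^(−rT) = e^(−0.018·1.5) = 0.9734
P = 440·0.9734·N(-0.31) − 470·N(-0.53) = 440·0.9734·0.3783 − 470·0.2981 = 162.0244 − 140.1070 = 21.9174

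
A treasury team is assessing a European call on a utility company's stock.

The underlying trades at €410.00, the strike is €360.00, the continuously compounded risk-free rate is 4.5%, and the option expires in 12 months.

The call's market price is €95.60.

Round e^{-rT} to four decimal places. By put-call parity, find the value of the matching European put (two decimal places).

exp(−rT) = exp(−0.045·1) = 0.9560
Put-call parity: C − P = S − K·e^(−rT) = 410 − 360·0.9560 = 410 − 344.1600 = 65.8400
P = C − (C − P) = 95.60 − (65.8400) = 29.7600

€29.76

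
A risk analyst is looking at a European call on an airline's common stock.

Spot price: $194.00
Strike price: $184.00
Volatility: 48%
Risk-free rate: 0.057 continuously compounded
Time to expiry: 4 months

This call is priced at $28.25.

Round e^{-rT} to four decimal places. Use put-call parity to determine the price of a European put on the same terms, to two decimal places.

e^(−rT) = e^(−0.057·0.3333) = 0.9812
Put-call parity: C − P = S − K·e^(−rT) = 194 − 184·0.9812 = 194 − 180.5408 = 13.4592
P = C − (C − P) = 28.25 − (13.4592) = 14.7908

$14.79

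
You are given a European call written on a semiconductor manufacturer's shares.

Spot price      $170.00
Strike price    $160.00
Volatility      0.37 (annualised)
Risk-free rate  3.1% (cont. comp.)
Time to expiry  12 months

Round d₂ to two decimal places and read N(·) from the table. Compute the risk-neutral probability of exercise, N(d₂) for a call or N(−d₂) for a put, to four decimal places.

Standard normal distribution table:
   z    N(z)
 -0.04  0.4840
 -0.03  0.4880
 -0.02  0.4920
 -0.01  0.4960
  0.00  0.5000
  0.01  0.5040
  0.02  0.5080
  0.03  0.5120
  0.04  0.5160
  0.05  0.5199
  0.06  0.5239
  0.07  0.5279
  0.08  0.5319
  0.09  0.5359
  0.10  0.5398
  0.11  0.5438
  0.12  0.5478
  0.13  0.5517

σ√T = 0.37·√1 = 0.3700
ln(S/K) + (r + σ²/2)T = ln(170/160) + (0.031 + 0.37²/2)·1 = 0.0606 + 0.0994 = 0.1601
d₁ = 0.1601 / 0.3700 = 0.4326 ≈ 0.43
d₂ = d₁ − σ√T = 0.4326 − 0.3700 = 0.0626 ≈ 0.06
Risk-neutral Pr[S_T > K] = N(d₂) = N(0.06) = 0.5239

0.5239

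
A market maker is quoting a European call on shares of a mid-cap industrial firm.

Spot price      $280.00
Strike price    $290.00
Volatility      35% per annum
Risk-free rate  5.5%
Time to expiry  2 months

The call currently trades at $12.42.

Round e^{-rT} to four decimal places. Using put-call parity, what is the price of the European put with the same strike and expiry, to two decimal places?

$19.78

exp(−rT) = exp(−0.055·0.1667) = 0.9909
Put-call parity: C − P = S − K·e^(−rT) = 280 − 290·0.9909 = 280 − 287.3610 = -7.3610
P = C − (C − P) = 12.42 − (-7.3610) = 19.7810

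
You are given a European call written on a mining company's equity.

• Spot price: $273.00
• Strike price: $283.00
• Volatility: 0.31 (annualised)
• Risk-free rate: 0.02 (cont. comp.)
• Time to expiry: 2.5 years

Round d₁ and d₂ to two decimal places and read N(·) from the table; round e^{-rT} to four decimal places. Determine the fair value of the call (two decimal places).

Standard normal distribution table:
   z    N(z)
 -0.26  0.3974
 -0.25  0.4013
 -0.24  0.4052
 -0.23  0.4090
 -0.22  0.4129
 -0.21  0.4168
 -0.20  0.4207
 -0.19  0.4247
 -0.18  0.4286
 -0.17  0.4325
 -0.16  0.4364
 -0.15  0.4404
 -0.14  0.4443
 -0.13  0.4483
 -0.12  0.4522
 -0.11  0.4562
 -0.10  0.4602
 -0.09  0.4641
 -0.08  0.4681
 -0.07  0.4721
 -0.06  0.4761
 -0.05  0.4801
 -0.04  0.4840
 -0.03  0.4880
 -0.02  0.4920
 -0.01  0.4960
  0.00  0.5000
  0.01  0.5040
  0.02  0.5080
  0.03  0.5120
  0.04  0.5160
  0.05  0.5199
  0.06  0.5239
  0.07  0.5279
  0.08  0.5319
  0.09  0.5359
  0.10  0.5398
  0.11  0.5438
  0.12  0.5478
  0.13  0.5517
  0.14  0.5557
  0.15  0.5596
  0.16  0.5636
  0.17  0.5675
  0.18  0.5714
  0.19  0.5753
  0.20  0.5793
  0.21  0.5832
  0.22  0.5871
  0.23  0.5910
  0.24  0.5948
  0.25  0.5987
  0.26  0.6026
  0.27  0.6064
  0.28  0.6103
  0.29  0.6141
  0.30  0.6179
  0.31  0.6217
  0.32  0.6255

$54.40

T = 2.5;  σ√T = 0.4902
ln(S/K) + (r + σ²/2)T = ln(273/283) + (0.02 + 0.31²/2)·2.5 = -0.0360 + 0.1701 = 0.1341
d₁ = 0.1341 / 0.4902 = 0.2737 ≈ 0.27
d₂ = d₁ − σ√T = 0.2737 − 0.4902 = -0.2165 ≈ -0.22
e^(−rT) = e^(−0.02·2.5) = 0.9512
N(d₁) = N(0.27) = 0.6064;  N(d₂) = N(-0.22) = 0.4129
C = 273·0.6064 − 283·0.9512·0.4129 = 165.5472 − 111.1484 = 54.3988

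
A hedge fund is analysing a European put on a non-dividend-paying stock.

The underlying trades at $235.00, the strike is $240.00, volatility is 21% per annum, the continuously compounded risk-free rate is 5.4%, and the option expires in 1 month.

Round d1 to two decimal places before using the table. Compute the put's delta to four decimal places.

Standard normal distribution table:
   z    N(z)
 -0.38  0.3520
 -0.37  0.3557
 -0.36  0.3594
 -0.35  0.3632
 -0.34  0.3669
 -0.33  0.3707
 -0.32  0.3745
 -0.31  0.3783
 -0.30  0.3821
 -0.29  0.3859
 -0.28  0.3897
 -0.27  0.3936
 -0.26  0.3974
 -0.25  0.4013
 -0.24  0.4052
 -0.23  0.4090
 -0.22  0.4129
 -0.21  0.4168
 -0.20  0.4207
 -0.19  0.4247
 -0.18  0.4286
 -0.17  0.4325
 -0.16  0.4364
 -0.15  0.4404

T = 0.08333;  σ√T = 0.0606
d₁ = [ln(235/240) + (0.054 + ½·0.21²)·0.08333] / (σ√T) = (-0.0211 + 0.0063) / 0.0606 = -0.2427 ≈ -0.24
N(d₁) = N(-0.24) = 0.4052
Δ_put = N(d₁) − 1 = 0.4052 − 1 = -0.5948

-0.5948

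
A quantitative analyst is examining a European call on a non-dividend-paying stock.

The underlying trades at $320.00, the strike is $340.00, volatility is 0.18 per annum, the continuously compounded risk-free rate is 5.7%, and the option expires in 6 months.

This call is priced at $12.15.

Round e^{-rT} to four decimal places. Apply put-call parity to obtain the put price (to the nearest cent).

$22.60

e^(−rT) = e^(−0.057·0.5) = 0.9719
Put-call parity: C − P = S − K·e^(−rT) = 320 − 340·0.9719 = 320 − 330.4460 = -10.4460
P = C − (C − P) = 12.15 − (-10.4460) = 22.5960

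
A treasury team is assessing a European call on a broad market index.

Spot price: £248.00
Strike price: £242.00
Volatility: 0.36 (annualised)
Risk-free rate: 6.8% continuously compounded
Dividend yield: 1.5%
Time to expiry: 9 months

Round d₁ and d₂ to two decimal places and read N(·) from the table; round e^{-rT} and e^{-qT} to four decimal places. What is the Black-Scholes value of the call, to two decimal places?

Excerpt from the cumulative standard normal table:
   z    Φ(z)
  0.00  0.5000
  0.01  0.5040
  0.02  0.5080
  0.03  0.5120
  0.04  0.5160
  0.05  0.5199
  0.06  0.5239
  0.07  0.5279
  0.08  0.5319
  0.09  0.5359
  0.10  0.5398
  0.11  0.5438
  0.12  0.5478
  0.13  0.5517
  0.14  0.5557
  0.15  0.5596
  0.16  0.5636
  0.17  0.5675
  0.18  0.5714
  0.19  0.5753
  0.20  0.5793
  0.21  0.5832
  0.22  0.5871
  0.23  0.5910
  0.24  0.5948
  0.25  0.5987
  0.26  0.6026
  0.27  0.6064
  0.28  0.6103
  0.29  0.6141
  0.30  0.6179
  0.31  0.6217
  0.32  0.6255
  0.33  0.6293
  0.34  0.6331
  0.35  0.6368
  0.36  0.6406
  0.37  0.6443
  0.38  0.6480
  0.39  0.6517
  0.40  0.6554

£37.53

T = 0.75;  σ√T = 0.3118
ln(S/K) + (r − q + σ²/2)T = ln(248/242) + (0.068 − 0.015 + 0.36²/2)·0.75 = 0.0245 + 0.0883 = 0.1128
d₁ = 0.1128 / 0.3118 = 0.3619 which rounds to 0.36
d₂ = d₁ − σ√T = 0.3619 − 0.3118 = 0.0502 which rounds to 0.05
exp(−qT) = exp(−0.015·0.75) = 0.9888;  exp(−rT) = exp(−0.068·0.75) = 0.9503
C = 248·0.9888·N(0.36) − 242·0.9503·N(0.05) = 248·0.9888·0.6406 − 242·0.9503·0.5199 = 157.0895 − 119.5628 = 37.5267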